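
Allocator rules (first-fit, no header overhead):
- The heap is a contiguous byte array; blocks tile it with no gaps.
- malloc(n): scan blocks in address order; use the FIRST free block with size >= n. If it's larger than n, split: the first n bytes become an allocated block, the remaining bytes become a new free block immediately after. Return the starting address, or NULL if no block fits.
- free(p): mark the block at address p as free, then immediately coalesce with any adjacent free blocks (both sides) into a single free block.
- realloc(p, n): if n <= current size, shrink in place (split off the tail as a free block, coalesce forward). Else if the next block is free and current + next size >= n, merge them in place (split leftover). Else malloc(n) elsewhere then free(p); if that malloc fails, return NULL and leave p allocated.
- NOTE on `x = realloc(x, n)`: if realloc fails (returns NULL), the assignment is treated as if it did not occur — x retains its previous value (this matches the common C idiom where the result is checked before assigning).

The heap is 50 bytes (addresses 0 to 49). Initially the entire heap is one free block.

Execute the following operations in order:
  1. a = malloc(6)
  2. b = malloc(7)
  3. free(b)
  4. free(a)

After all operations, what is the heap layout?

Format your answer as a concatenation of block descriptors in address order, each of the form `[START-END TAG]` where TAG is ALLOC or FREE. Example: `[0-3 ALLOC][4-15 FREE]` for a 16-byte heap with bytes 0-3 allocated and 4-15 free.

Answer: [0-49 FREE]

Derivation:
Op 1: a = malloc(6) -> a = 0; heap: [0-5 ALLOC][6-49 FREE]
Op 2: b = malloc(7) -> b = 6; heap: [0-5 ALLOC][6-12 ALLOC][13-49 FREE]
Op 3: free(b) -> (freed b); heap: [0-5 ALLOC][6-49 FREE]
Op 4: free(a) -> (freed a); heap: [0-49 FREE]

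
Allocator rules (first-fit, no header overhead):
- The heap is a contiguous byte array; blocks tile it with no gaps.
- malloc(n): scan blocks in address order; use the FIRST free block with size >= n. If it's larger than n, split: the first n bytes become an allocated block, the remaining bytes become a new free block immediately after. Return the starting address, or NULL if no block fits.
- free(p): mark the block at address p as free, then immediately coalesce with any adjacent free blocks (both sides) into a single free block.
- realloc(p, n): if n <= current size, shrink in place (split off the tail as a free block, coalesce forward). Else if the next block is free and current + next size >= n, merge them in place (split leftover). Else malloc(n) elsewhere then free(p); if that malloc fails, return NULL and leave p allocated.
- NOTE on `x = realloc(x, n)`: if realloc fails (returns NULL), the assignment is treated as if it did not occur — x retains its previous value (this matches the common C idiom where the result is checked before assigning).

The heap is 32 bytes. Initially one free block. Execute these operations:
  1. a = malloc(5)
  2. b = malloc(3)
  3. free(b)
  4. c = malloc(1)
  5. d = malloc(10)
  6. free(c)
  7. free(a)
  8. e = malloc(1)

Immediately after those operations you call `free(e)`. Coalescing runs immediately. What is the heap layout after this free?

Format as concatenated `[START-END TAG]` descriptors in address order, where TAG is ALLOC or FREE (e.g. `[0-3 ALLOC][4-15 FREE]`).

Answer: [0-5 FREE][6-15 ALLOC][16-31 FREE]

Derivation:
Op 1: a = malloc(5) -> a = 0; heap: [0-4 ALLOC][5-31 FREE]
Op 2: b = malloc(3) -> b = 5; heap: [0-4 ALLOC][5-7 ALLOC][8-31 FREE]
Op 3: free(b) -> (freed b); heap: [0-4 ALLOC][5-31 FREE]
Op 4: c = malloc(1) -> c = 5; heap: [0-4 ALLOC][5-5 ALLOC][6-31 FREE]
Op 5: d = malloc(10) -> d = 6; heap: [0-4 ALLOC][5-5 ALLOC][6-15 ALLOC][16-31 FREE]
Op 6: free(c) -> (freed c); heap: [0-4 ALLOC][5-5 FREE][6-15 ALLOC][16-31 FREE]
Op 7: free(a) -> (freed a); heap: [0-5 FREE][6-15 ALLOC][16-31 FREE]
Op 8: e = malloc(1) -> e = 0; heap: [0-0 ALLOC][1-5 FREE][6-15 ALLOC][16-31 FREE]
free(e): e = 0 -> block [0-0 ALLOC]; mark free, coalesce with adjacent free neighbors -> [0-5 FREE][6-15 ALLOC][16-31 FREE]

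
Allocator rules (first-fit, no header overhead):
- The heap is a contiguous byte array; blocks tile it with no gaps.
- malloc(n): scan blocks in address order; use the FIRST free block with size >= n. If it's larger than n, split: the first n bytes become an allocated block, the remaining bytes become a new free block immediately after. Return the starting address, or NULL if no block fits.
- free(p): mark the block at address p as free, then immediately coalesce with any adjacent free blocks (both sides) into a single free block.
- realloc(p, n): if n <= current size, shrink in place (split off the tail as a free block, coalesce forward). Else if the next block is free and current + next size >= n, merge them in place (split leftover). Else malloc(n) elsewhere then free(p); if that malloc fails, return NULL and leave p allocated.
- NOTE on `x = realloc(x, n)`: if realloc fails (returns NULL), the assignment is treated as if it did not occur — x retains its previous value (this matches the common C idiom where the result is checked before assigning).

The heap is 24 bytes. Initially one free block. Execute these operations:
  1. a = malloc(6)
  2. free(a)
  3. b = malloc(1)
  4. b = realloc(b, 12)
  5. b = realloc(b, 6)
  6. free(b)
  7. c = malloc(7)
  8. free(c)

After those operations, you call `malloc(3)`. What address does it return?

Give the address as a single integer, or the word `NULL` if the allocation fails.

Op 1: a = malloc(6) -> a = 0; heap: [0-5 ALLOC][6-23 FREE]
Op 2: free(a) -> (freed a); heap: [0-23 FREE]
Op 3: b = malloc(1) -> b = 0; heap: [0-0 ALLOC][1-23 FREE]
Op 4: b = realloc(b, 12) -> b = 0; heap: [0-11 ALLOC][12-23 FREE]
Op 5: b = realloc(b, 6) -> b = 0; heap: [0-5 ALLOC][6-23 FREE]
Op 6: free(b) -> (freed b); heap: [0-23 FREE]
Op 7: c = malloc(7) -> c = 0; heap: [0-6 ALLOC][7-23 FREE]
Op 8: free(c) -> (freed c); heap: [0-23 FREE]
malloc(3): first-fit scan over [0-23 FREE] -> 0

Answer: 0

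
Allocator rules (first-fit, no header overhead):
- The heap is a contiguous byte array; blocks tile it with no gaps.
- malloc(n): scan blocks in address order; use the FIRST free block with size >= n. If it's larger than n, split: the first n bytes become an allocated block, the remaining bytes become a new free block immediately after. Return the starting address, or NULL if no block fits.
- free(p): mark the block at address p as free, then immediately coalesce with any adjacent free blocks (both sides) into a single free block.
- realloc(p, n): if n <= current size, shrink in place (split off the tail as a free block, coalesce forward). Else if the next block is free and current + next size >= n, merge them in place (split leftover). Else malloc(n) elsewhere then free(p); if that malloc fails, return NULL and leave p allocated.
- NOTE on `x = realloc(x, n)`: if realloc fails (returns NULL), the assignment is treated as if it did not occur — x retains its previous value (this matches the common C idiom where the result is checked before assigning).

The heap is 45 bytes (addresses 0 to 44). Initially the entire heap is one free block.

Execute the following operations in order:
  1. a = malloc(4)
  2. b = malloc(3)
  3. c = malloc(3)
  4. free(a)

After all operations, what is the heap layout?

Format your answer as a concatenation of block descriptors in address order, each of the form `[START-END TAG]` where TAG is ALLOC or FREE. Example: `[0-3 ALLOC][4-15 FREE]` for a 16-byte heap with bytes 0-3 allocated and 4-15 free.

Answer: [0-3 FREE][4-6 ALLOC][7-9 ALLOC][10-44 FREE]

Derivation:
Op 1: a = malloc(4) -> a = 0; heap: [0-3 ALLOC][4-44 FREE]
Op 2: b = malloc(3) -> b = 4; heap: [0-3 ALLOC][4-6 ALLOC][7-44 FREE]
Op 3: c = malloc(3) -> c = 7; heap: [0-3 ALLOC][4-6 ALLOC][7-9 ALLOC][10-44 FREE]
Op 4: free(a) -> (freed a); heap: [0-3 FREE][4-6 ALLOC][7-9 ALLOC][10-44 FREE]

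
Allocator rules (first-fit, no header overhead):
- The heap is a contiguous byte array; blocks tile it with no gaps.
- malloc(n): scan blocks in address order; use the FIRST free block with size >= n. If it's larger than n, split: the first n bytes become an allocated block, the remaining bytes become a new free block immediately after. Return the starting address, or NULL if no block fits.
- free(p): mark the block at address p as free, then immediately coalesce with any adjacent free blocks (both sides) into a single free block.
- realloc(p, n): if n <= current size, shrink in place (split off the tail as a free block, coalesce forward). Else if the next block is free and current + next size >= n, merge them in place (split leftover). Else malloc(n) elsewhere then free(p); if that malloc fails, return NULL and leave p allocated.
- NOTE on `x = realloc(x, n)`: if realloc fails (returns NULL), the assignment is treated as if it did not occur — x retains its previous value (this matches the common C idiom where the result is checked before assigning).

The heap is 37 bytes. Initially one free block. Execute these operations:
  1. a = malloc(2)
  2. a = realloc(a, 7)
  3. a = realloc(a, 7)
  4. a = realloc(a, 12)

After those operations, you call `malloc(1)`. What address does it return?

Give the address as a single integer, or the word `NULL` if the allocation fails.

Op 1: a = malloc(2) -> a = 0; heap: [0-1 ALLOC][2-36 FREE]
Op 2: a = realloc(a, 7) -> a = 0; heap: [0-6 ALLOC][7-36 FREE]
Op 3: a = realloc(a, 7) -> a = 0; heap: [0-6 ALLOC][7-36 FREE]
Op 4: a = realloc(a, 12) -> a = 0; heap: [0-11 ALLOC][12-36 FREE]
malloc(1): first-fit scan over [0-11 ALLOC][12-36 FREE] -> 12

Answer: 12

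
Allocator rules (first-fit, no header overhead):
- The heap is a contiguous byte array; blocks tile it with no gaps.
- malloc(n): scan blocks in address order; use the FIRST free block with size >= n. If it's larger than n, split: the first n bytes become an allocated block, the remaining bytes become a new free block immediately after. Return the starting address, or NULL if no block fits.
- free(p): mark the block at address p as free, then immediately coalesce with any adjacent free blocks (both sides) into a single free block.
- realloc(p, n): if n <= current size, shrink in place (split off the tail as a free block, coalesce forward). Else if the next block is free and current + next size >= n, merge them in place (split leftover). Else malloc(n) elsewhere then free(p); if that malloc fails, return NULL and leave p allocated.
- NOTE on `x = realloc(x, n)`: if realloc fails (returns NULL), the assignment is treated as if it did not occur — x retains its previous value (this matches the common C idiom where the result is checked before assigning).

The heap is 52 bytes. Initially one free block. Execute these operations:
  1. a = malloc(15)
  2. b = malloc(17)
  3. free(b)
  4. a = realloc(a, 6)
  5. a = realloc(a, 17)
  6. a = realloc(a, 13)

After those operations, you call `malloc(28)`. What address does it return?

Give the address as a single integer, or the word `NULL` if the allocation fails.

Op 1: a = malloc(15) -> a = 0; heap: [0-14 ALLOC][15-51 FREE]
Op 2: b = malloc(17) -> b = 15; heap: [0-14 ALLOC][15-31 ALLOC][32-51 FREE]
Op 3: free(b) -> (freed b); heap: [0-14 ALLOC][15-51 FREE]
Op 4: a = realloc(a, 6) -> a = 0; heap: [0-5 ALLOC][6-51 FREE]
Op 5: a = realloc(a, 17) -> a = 0; heap: [0-16 ALLOC][17-51 FREE]
Op 6: a = realloc(a, 13) -> a = 0; heap: [0-12 ALLOC][13-51 FREE]
malloc(28): first-fit scan over [0-12 ALLOC][13-51 FREE] -> 13

Answer: 13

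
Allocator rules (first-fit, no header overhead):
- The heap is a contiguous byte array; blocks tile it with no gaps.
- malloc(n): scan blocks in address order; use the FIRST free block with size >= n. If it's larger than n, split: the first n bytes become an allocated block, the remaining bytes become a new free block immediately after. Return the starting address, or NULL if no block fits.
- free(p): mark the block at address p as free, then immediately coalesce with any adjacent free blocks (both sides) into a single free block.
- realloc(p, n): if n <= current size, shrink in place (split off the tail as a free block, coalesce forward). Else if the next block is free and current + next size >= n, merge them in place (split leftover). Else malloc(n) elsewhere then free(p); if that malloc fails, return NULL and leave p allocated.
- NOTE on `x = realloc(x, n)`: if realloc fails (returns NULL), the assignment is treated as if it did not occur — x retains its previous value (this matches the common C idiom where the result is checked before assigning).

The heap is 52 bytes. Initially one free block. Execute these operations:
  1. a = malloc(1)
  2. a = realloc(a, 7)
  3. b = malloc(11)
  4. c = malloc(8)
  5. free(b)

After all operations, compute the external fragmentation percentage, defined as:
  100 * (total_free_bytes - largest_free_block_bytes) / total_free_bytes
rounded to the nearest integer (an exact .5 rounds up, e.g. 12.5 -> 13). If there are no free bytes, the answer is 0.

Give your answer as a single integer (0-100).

Op 1: a = malloc(1) -> a = 0; heap: [0-0 ALLOC][1-51 FREE]
Op 2: a = realloc(a, 7) -> a = 0; heap: [0-6 ALLOC][7-51 FREE]
Op 3: b = malloc(11) -> b = 7; heap: [0-6 ALLOC][7-17 ALLOC][18-51 FREE]
Op 4: c = malloc(8) -> c = 18; heap: [0-6 ALLOC][7-17 ALLOC][18-25 ALLOC][26-51 FREE]
Op 5: free(b) -> (freed b); heap: [0-6 ALLOC][7-17 FREE][18-25 ALLOC][26-51 FREE]
Free blocks: [11 26] total_free=37 largest=26 -> 100*(37-26)/37 = 1100/37 ≈ 29.730 -> rounds to 30

Answer: 30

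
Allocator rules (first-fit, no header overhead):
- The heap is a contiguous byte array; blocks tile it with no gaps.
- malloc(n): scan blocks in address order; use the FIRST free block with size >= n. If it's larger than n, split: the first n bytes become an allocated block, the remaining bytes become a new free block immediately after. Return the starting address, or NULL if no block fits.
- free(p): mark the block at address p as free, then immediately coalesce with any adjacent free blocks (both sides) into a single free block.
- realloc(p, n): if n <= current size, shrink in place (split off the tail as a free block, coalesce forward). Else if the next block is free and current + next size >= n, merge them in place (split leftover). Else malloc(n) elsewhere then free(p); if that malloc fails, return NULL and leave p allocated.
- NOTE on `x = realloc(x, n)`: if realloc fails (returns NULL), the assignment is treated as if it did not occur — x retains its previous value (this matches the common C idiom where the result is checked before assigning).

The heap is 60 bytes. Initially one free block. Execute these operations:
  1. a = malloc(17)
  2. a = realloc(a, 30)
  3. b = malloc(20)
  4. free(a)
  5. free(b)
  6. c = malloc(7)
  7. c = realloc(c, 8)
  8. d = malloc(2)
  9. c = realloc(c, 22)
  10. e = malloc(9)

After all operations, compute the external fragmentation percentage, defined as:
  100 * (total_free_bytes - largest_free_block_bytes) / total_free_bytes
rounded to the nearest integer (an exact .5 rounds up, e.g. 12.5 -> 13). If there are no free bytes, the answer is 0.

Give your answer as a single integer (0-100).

Answer: 30

Derivation:
Op 1: a = malloc(17) -> a = 0; heap: [0-16 ALLOC][17-59 FREE]
Op 2: a = realloc(a, 30) -> a = 0; heap: [0-29 ALLOC][30-59 FREE]
Op 3: b = malloc(20) -> b = 30; heap: [0-29 ALLOC][30-49 ALLOC][50-59 FREE]
Op 4: free(a) -> (freed a); heap: [0-29 FREE][30-49 ALLOC][50-59 FREE]
Op 5: free(b) -> (freed b); heap: [0-59 FREE]
Op 6: c = malloc(7) -> c = 0; heap: [0-6 ALLOC][7-59 FREE]
Op 7: c = realloc(c, 8) -> c = 0; heap: [0-7 ALLOC][8-59 FREE]
Op 8: d = malloc(2) -> d = 8; heap: [0-7 ALLOC][8-9 ALLOC][10-59 FREE]
Op 9: c = realloc(c, 22) -> c = 10; heap: [0-7 FREE][8-9 ALLOC][10-31 ALLOC][32-59 FREE]
Op 10: e = malloc(9) -> e = 32; heap: [0-7 FREE][8-9 ALLOC][10-31 ALLOC][32-40 ALLOC][41-59 FREE]
Free blocks: [8 19] total_free=27 largest=19 -> 100*(27-19)/27 = 800/27 ≈ 29.630 -> rounds to 30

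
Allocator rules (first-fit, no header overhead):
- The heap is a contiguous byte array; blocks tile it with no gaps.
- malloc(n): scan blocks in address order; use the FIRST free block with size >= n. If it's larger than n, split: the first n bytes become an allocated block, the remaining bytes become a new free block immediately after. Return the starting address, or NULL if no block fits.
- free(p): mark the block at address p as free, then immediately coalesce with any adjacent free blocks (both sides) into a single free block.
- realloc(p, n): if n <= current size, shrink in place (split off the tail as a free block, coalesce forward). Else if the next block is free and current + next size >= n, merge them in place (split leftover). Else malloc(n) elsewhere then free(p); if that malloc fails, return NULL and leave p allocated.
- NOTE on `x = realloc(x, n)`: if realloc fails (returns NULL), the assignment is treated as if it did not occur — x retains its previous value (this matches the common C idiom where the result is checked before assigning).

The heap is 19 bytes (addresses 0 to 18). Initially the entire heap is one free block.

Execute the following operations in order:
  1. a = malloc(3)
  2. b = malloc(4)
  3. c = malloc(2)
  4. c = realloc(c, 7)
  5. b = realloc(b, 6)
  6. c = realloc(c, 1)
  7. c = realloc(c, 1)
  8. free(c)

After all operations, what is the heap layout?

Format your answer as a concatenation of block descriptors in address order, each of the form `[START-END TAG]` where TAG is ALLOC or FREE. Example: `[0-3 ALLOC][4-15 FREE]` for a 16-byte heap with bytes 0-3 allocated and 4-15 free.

Op 1: a = malloc(3) -> a = 0; heap: [0-2 ALLOC][3-18 FREE]
Op 2: b = malloc(4) -> b = 3; heap: [0-2 ALLOC][3-6 ALLOC][7-18 FREE]
Op 3: c = malloc(2) -> c = 7; heap: [0-2 ALLOC][3-6 ALLOC][7-8 ALLOC][9-18 FREE]
Op 4: c = realloc(c, 7) -> c = 7; heap: [0-2 ALLOC][3-6 ALLOC][7-13 ALLOC][14-18 FREE]
Op 5: b = realloc(b, 6) -> NULL (b unchanged); heap: [0-2 ALLOC][3-6 ALLOC][7-13 ALLOC][14-18 FREE]
Op 6: c = realloc(c, 1) -> c = 7; heap: [0-2 ALLOC][3-6 ALLOC][7-7 ALLOC][8-18 FREE]
Op 7: c = realloc(c, 1) -> c = 7; heap: [0-2 ALLOC][3-6 ALLOC][7-7 ALLOC][8-18 FREE]
Op 8: free(c) -> (freed c); heap: [0-2 ALLOC][3-6 ALLOC][7-18 FREE]

Answer: [0-2 ALLOC][3-6 ALLOC][7-18 FREE]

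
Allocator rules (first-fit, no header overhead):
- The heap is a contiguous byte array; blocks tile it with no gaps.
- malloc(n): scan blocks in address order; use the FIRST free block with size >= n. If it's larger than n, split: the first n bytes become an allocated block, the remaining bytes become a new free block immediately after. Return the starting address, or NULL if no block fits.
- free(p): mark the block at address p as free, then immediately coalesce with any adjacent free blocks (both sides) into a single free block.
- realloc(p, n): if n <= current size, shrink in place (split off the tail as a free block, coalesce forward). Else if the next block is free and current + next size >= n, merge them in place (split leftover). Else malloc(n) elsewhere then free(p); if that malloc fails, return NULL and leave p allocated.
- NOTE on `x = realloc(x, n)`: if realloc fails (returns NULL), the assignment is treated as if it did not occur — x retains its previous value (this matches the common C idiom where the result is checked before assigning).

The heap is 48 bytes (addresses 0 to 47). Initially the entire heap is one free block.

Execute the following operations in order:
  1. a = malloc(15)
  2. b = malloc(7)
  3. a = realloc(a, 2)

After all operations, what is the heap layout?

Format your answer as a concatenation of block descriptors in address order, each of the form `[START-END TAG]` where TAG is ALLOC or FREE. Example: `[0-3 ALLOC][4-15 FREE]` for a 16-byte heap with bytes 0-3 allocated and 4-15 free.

Answer: [0-1 ALLOC][2-14 FREE][15-21 ALLOC][22-47 FREE]

Derivation:
Op 1: a = malloc(15) -> a = 0; heap: [0-14 ALLOC][15-47 FREE]
Op 2: b = malloc(7) -> b = 15; heap: [0-14 ALLOC][15-21 ALLOC][22-47 FREE]
Op 3: a = realloc(a, 2) -> a = 0; heap: [0-1 ALLOC][2-14 FREE][15-21 ALLOC][22-47 FREE]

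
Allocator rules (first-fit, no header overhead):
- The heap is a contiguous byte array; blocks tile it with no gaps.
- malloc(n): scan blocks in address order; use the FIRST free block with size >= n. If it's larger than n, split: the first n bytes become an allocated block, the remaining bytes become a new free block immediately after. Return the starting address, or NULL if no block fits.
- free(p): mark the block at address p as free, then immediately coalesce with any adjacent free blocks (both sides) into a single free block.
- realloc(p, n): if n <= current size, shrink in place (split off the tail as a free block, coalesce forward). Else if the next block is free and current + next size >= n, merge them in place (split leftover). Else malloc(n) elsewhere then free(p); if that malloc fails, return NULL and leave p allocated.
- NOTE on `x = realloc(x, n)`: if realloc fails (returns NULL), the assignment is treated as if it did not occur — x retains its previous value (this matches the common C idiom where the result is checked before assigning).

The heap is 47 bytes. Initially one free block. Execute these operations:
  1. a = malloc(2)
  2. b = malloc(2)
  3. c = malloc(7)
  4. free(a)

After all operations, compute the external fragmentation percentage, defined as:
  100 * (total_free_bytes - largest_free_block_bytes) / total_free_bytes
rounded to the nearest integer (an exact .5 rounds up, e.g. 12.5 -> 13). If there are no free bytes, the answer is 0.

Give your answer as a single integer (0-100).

Answer: 5

Derivation:
Op 1: a = malloc(2) -> a = 0; heap: [0-1 ALLOC][2-46 FREE]
Op 2: b = malloc(2) -> b = 2; heap: [0-1 ALLOC][2-3 ALLOC][4-46 FREE]
Op 3: c = malloc(7) -> c = 4; heap: [0-1 ALLOC][2-3 ALLOC][4-10 ALLOC][11-46 FREE]
Op 4: free(a) -> (freed a); heap: [0-1 FREE][2-3 ALLOC][4-10 ALLOC][11-46 FREE]
Free blocks: [2 36] total_free=38 largest=36 -> 100*(38-36)/38 = 200/38 ≈ 5.263 -> rounds to 5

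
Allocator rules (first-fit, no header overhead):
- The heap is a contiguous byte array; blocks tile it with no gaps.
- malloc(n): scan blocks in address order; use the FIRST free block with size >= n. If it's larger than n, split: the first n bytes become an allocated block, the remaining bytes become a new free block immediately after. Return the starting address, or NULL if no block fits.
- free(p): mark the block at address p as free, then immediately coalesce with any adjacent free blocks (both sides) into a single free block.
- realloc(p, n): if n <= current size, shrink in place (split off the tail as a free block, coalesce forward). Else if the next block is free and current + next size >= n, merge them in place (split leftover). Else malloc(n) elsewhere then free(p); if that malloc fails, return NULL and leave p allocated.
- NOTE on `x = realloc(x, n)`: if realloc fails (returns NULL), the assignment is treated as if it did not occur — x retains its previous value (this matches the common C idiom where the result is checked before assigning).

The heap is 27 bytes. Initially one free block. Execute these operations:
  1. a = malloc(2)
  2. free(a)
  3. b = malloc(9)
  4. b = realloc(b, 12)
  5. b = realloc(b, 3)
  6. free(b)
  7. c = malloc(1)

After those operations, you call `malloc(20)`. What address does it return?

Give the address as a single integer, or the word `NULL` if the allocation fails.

Answer: 1

Derivation:
Op 1: a = malloc(2) -> a = 0; heap: [0-1 ALLOC][2-26 FREE]
Op 2: free(a) -> (freed a); heap: [0-26 FREE]
Op 3: b = malloc(9) -> b = 0; heap: [0-8 ALLOC][9-26 FREE]
Op 4: b = realloc(b, 12) -> b = 0; heap: [0-11 ALLOC][12-26 FREE]
Op 5: b = realloc(b, 3) -> b = 0; heap: [0-2 ALLOC][3-26 FREE]
Op 6: free(b) -> (freed b); heap: [0-26 FREE]
Op 7: c = malloc(1) -> c = 0; heap: [0-0 ALLOC][1-26 FREE]
malloc(20): first-fit scan over [0-0 ALLOC][1-26 FREE] -> 1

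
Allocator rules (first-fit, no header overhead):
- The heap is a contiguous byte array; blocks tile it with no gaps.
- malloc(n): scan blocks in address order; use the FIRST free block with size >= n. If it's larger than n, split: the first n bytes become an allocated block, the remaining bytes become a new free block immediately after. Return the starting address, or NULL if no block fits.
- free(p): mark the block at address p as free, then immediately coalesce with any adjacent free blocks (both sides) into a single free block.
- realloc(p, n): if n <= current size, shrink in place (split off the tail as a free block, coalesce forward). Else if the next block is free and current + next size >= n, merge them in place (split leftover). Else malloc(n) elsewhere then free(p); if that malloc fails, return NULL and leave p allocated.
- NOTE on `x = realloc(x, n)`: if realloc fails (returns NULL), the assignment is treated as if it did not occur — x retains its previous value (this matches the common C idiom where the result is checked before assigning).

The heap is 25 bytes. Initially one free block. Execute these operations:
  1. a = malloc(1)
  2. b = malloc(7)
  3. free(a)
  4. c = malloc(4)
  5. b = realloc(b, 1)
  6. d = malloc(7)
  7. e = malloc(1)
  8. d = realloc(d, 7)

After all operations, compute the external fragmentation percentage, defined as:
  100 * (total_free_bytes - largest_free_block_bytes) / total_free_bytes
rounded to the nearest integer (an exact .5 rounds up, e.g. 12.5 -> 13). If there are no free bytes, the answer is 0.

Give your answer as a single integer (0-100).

Answer: 50

Derivation:
Op 1: a = malloc(1) -> a = 0; heap: [0-0 ALLOC][1-24 FREE]
Op 2: b = malloc(7) -> b = 1; heap: [0-0 ALLOC][1-7 ALLOC][8-24 FREE]
Op 3: free(a) -> (freed a); heap: [0-0 FREE][1-7 ALLOC][8-24 FREE]
Op 4: c = malloc(4) -> c = 8; heap: [0-0 FREE][1-7 ALLOC][8-11 ALLOC][12-24 FREE]
Op 5: b = realloc(b, 1) -> b = 1; heap: [0-0 FREE][1-1 ALLOC][2-7 FREE][8-11 ALLOC][12-24 FREE]
Op 6: d = malloc(7) -> d = 12; heap: [0-0 FREE][1-1 ALLOC][2-7 FREE][8-11 ALLOC][12-18 ALLOC][19-24 FREE]
Op 7: e = malloc(1) -> e = 0; heap: [0-0 ALLOC][1-1 ALLOC][2-7 FREE][8-11 ALLOC][12-18 ALLOC][19-24 FREE]
Op 8: d = realloc(d, 7) -> d = 12; heap: [0-0 ALLOC][1-1 ALLOC][2-7 FREE][8-11 ALLOC][12-18 ALLOC][19-24 FREE]
Free blocks: [6 6] total_free=12 largest=6 -> 100*(12-6)/12 = 600/12 = 50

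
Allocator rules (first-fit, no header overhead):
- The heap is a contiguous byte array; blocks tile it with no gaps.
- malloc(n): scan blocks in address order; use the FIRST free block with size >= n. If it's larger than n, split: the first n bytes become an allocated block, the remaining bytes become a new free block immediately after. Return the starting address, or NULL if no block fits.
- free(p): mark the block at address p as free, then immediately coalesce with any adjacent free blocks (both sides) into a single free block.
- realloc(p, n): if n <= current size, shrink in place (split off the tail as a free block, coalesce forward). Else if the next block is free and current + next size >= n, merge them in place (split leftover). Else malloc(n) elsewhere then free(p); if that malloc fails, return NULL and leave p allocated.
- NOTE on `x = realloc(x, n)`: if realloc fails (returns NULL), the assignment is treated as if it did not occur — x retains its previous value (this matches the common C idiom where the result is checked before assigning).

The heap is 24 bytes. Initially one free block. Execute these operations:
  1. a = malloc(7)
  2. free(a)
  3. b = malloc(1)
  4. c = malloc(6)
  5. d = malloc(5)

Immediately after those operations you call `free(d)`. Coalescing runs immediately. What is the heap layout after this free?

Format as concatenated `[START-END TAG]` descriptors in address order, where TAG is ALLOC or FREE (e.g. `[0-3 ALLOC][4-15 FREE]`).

Op 1: a = malloc(7) -> a = 0; heap: [0-6 ALLOC][7-23 FREE]
Op 2: free(a) -> (freed a); heap: [0-23 FREE]
Op 3: b = malloc(1) -> b = 0; heap: [0-0 ALLOC][1-23 FREE]
Op 4: c = malloc(6) -> c = 1; heap: [0-0 ALLOC][1-6 ALLOC][7-23 FREE]
Op 5: d = malloc(5) -> d = 7; heap: [0-0 ALLOC][1-6 ALLOC][7-11 ALLOC][12-23 FREE]
free(d): d = 7 -> block [7-11 ALLOC]; mark free, coalesce with adjacent free neighbors -> [0-0 ALLOC][1-6 ALLOC][7-23 FREE]

Answer: [0-0 ALLOC][1-6 ALLOC][7-23 FREE]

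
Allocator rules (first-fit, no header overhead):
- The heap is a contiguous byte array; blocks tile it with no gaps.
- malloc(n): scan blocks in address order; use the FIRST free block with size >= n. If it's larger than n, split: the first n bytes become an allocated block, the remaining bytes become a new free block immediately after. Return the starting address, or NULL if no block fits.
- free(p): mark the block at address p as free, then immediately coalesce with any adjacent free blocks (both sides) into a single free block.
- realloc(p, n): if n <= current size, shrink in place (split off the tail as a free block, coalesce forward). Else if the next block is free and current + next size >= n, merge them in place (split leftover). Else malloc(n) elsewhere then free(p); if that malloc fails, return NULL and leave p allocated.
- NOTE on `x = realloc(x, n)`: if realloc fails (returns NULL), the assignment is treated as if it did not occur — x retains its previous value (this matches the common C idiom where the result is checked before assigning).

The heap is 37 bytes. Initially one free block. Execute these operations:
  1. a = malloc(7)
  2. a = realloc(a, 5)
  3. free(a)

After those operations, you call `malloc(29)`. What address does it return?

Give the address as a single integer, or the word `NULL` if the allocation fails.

Answer: 0

Derivation:
Op 1: a = malloc(7) -> a = 0; heap: [0-6 ALLOC][7-36 FREE]
Op 2: a = realloc(a, 5) -> a = 0; heap: [0-4 ALLOC][5-36 FREE]
Op 3: free(a) -> (freed a); heap: [0-36 FREE]
malloc(29): first-fit scan over [0-36 FREE] -> 0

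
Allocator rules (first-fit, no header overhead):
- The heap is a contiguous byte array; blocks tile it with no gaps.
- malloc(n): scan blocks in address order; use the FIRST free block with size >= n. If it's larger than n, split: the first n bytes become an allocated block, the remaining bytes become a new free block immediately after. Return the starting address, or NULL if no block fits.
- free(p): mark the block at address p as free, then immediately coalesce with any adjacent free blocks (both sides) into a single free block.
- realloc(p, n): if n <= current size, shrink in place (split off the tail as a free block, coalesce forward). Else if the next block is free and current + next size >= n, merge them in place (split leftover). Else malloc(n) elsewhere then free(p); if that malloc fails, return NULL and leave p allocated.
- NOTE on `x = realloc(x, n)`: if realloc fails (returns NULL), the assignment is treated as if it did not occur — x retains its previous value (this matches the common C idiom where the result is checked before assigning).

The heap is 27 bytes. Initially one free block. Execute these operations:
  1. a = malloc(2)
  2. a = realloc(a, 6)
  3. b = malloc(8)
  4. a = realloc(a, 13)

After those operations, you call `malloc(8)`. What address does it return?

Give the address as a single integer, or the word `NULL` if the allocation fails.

Answer: NULL

Derivation:
Op 1: a = malloc(2) -> a = 0; heap: [0-1 ALLOC][2-26 FREE]
Op 2: a = realloc(a, 6) -> a = 0; heap: [0-5 ALLOC][6-26 FREE]
Op 3: b = malloc(8) -> b = 6; heap: [0-5 ALLOC][6-13 ALLOC][14-26 FREE]
Op 4: a = realloc(a, 13) -> a = 14; heap: [0-5 FREE][6-13 ALLOC][14-26 ALLOC]
malloc(8): first-fit scan over [0-5 FREE][6-13 ALLOC][14-26 ALLOC] -> NULL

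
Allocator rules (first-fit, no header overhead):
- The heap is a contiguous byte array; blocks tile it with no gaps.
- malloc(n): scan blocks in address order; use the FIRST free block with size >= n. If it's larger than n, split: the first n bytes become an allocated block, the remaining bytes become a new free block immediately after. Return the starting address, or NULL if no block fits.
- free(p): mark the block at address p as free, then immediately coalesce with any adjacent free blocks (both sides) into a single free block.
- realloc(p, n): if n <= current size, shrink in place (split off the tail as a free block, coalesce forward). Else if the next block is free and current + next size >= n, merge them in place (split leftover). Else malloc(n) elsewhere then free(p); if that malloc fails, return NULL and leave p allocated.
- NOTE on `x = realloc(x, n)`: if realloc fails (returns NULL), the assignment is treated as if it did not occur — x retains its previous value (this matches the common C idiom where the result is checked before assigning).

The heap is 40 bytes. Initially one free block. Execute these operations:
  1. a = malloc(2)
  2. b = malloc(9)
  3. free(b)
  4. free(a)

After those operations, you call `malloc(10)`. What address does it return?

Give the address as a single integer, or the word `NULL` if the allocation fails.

Op 1: a = malloc(2) -> a = 0; heap: [0-1 ALLOC][2-39 FREE]
Op 2: b = malloc(9) -> b = 2; heap: [0-1 ALLOC][2-10 ALLOC][11-39 FREE]
Op 3: free(b) -> (freed b); heap: [0-1 ALLOC][2-39 FREE]
Op 4: free(a) -> (freed a); heap: [0-39 FREE]
malloc(10): first-fit scan over [0-39 FREE] -> 0

Answer: 0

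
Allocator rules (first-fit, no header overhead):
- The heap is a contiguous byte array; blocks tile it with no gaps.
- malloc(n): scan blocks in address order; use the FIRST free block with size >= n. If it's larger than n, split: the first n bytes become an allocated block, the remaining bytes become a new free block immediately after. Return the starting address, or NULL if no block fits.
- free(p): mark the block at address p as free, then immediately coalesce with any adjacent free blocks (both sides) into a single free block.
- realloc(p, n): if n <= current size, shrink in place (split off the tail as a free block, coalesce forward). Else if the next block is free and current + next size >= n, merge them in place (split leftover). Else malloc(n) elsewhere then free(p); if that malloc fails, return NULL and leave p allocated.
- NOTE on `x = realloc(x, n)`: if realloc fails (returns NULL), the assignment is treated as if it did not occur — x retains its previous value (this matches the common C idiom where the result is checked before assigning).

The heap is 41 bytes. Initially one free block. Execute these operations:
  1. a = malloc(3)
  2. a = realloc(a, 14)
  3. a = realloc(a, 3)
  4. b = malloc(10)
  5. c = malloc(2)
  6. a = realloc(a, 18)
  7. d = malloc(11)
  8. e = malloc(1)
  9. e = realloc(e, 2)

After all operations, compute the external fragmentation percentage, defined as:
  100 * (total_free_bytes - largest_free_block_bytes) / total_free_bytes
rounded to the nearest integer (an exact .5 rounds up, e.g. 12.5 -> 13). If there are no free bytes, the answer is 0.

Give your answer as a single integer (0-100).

Answer: 11

Derivation:
Op 1: a = malloc(3) -> a = 0; heap: [0-2 ALLOC][3-40 FREE]
Op 2: a = realloc(a, 14) -> a = 0; heap: [0-13 ALLOC][14-40 FREE]
Op 3: a = realloc(a, 3) -> a = 0; heap: [0-2 ALLOC][3-40 FREE]
Op 4: b = malloc(10) -> b = 3; heap: [0-2 ALLOC][3-12 ALLOC][13-40 FREE]
Op 5: c = malloc(2) -> c = 13; heap: [0-2 ALLOC][3-12 ALLOC][13-14 ALLOC][15-40 FREE]
Op 6: a = realloc(a, 18) -> a = 15; heap: [0-2 FREE][3-12 ALLOC][13-14 ALLOC][15-32 ALLOC][33-40 FREE]
Op 7: d = malloc(11) -> d = NULL; heap: [0-2 FREE][3-12 ALLOC][13-14 ALLOC][15-32 ALLOC][33-40 FREE]
Op 8: e = malloc(1) -> e = 0; heap: [0-0 ALLOC][1-2 FREE][3-12 ALLOC][13-14 ALLOC][15-32 ALLOC][33-40 FREE]
Op 9: e = realloc(e, 2) -> e = 0; heap: [0-1 ALLOC][2-2 FREE][3-12 ALLOC][13-14 ALLOC][15-32 ALLOC][33-40 FREE]
Free blocks: [1 8] total_free=9 largest=8 -> 100*(9-8)/9 = 100/9 ≈ 11.111 -> rounds to 11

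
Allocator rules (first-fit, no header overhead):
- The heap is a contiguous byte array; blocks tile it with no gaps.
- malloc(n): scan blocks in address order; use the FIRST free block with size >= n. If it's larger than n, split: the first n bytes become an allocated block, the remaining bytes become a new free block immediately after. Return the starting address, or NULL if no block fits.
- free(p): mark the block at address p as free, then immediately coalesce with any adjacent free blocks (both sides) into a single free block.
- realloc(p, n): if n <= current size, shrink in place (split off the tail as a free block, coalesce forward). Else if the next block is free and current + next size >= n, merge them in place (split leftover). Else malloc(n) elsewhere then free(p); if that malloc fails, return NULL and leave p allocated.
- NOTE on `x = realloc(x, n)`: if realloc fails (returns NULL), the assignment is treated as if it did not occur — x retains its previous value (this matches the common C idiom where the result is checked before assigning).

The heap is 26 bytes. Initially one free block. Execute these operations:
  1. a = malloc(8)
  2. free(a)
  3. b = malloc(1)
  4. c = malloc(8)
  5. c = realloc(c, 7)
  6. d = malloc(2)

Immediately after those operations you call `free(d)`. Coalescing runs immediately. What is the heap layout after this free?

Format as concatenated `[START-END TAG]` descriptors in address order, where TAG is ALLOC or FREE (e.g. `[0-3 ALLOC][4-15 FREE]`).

Op 1: a = malloc(8) -> a = 0; heap: [0-7 ALLOC][8-25 FREE]
Op 2: free(a) -> (freed a); heap: [0-25 FREE]
Op 3: b = malloc(1) -> b = 0; heap: [0-0 ALLOC][1-25 FREE]
Op 4: c = malloc(8) -> c = 1; heap: [0-0 ALLOC][1-8 ALLOC][9-25 FREE]
Op 5: c = realloc(c, 7) -> c = 1; heap: [0-0 ALLOC][1-7 ALLOC][8-25 FREE]
Op 6: d = malloc(2) -> d = 8; heap: [0-0 ALLOC][1-7 ALLOC][8-9 ALLOC][10-25 FREE]
free(d): d = 8 -> block [8-9 ALLOC]; mark free, coalesce with adjacent free neighbors -> [0-0 ALLOC][1-7 ALLOC][8-25 FREE]

Answer: [0-0 ALLOC][1-7 ALLOC][8-25 FREE]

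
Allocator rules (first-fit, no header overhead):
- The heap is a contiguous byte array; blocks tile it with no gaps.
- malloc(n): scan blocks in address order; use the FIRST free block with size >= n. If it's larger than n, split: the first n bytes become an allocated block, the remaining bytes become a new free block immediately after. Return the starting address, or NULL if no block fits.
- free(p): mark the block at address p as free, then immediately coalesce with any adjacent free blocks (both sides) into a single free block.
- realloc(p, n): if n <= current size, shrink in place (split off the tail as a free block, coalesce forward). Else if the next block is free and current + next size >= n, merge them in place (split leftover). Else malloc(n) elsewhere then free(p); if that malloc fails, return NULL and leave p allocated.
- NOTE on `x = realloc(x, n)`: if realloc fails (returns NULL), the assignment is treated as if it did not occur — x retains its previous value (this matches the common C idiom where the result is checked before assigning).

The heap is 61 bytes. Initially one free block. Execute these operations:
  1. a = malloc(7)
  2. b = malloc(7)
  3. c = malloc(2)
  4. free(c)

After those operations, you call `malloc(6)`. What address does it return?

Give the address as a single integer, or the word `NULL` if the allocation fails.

Op 1: a = malloc(7) -> a = 0; heap: [0-6 ALLOC][7-60 FREE]
Op 2: b = malloc(7) -> b = 7; heap: [0-6 ALLOC][7-13 ALLOC][14-60 FREE]
Op 3: c = malloc(2) -> c = 14; heap: [0-6 ALLOC][7-13 ALLOC][14-15 ALLOC][16-60 FREE]
Op 4: free(c) -> (freed c); heap: [0-6 ALLOC][7-13 ALLOC][14-60 FREE]
malloc(6): first-fit scan over [0-6 ALLOC][7-13 ALLOC][14-60 FREE] -> 14

Answer: 14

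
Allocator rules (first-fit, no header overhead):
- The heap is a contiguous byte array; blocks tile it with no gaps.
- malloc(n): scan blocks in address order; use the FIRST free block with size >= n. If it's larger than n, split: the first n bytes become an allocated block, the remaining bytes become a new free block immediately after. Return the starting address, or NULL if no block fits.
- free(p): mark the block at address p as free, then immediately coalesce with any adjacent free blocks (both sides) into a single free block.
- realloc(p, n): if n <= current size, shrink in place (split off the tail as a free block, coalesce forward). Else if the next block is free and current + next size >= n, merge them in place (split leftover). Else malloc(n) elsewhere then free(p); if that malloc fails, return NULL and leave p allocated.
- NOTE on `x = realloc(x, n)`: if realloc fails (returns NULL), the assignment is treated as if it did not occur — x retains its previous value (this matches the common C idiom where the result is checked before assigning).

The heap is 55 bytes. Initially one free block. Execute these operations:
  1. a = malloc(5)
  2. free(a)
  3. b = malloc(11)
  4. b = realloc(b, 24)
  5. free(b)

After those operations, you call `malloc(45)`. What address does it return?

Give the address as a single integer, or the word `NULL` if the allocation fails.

Answer: 0

Derivation:
Op 1: a = malloc(5) -> a = 0; heap: [0-4 ALLOC][5-54 FREE]
Op 2: free(a) -> (freed a); heap: [0-54 FREE]
Op 3: b = malloc(11) -> b = 0; heap: [0-10 ALLOC][11-54 FREE]
Op 4: b = realloc(b, 24) -> b = 0; heap: [0-23 ALLOC][24-54 FREE]
Op 5: free(b) -> (freed b); heap: [0-54 FREE]
malloc(45): first-fit scan over [0-54 FREE] -> 0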